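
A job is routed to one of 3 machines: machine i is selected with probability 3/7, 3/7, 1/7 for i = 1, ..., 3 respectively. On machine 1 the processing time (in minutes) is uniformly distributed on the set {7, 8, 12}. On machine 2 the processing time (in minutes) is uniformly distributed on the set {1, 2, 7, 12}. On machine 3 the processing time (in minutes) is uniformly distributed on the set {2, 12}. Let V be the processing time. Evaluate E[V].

E[V | machine 1] = (7+8+12)/3 = 9.
E[V | machine 2] = (1+2+7+12)/4 = 11/2.
E[V | machine 3] = (2+12)/2 = 7.
E[V] = (3/7)·(9) + (3/7)·(11/2) + (1/7)·(7) = 101/14.

101/14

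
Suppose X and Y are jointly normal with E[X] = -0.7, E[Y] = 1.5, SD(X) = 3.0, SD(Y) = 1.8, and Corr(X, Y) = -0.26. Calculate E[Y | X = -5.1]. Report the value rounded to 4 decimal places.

E[Y | X=x] = μ_Y + ρ(σ_Y/σ_X)(x − μ_X) for jointly normal variables.
E[Y | X=-5.1] = 1.5 + (-0.26)·(1.8/3.0)·(-5.1 − (-0.7)) = 1.5 + (-0.156)·(-4.4) = 2.1864.

2.1864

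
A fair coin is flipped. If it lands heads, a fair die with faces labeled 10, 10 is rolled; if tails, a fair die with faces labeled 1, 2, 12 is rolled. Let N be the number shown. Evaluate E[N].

15/2

E[N | heads] = (10+10)/2 = 10.
E[N | tails] = (1+2+12)/3 = 5.
E[N] = (1/2)·(10) + (1/2)·(5) = 15/2.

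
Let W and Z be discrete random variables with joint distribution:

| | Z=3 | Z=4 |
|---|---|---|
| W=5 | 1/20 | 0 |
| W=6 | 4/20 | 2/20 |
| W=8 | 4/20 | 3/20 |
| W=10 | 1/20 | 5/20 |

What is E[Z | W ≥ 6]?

67/19

P(W ≥ 6) = 19/20.
Σ Z·P over the event = 3·(4/20) + 4·(2/20) + 3·(4/20) + 4·(3/20) + 3·(1/20) + 4·(5/20) = 67/20.
E[Z | W ≥ 6] = (67/20) / (19/20) = 67/19.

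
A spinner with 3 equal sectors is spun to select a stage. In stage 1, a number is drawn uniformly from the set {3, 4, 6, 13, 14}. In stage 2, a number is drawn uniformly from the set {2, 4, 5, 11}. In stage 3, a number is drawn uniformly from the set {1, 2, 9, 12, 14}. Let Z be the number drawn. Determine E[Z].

211/30

E[Z | stage 1] = (3+4+6+13+14)/5 = 8.
E[Z | stage 2] = (2+4+5+11)/4 = 11/2.
E[Z | stage 3] = (1+2+9+12+14)/5 = 38/5.
E[Z] = (1/3)·(8) + (1/3)·(11/2) + (1/3)·(38/5) = 211/30.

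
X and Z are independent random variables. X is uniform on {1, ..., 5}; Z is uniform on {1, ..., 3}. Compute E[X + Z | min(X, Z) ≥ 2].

6

Outcomes with min(X, Z) ≥ 2: (2,2), (2,3), (3,2), (3,3), (4,2), (4,3), (5,2), (5,3), each with probability 1/15.
E[X + Z | min(X, Z) ≥ 2] = (4 + 5 + 5 + 6 + 6 + 7 + 7 + 8) / 8 = 6.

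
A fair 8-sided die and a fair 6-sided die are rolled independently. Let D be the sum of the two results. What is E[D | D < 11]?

132/19

P(D < 11) = 19/24.
E[D | D < 11] = (11/2) / (19/24) = 132/19.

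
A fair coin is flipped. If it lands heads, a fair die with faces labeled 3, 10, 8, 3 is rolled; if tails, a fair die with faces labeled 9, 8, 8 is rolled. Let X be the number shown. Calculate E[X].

E[X | heads] = (3+10+8+3)/4 = 6.
E[X | tails] = (9+8+8)/3 = 25/3.
By the law of total expectation,
E[X] = (1/2)·(6) + (1/2)·(25/3) = 43/6.

43/6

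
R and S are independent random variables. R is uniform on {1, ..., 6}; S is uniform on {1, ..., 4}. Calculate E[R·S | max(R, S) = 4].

Outcomes with max(R, S) = 4: (1,4), (2,4), (3,4), (4,1), (4,2), (4,3), (4,4), each with probability 1/24.
E[R·S | max(R, S) = 4] = (4 + 8 + 12 + 4 + 8 + 12 + 16) / 7 = 64/7.

64/7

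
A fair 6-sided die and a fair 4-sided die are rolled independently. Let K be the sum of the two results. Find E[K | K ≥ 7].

8

P(K ≥ 7) = 5/12.
Σ over the event: 7·1/6 + 8·1/8 + 9·1/12 + 10·1/24 = 10/3.
E[K | K ≥ 7] = (10/3) / (5/12) = 8.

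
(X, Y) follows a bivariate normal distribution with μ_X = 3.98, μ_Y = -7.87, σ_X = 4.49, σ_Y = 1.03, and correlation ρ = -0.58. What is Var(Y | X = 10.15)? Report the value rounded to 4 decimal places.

0.7040

For a bivariate normal, Var(Y | X=x) = σ_Y²(1 − ρ²).
Var(Y | X=10.15) = (1.03)²·(1 − (-0.58)²) = 1.0609·0.6636 = 0.7040.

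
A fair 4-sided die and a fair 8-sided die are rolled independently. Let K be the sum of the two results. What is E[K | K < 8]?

P(K < 8) = 9/16.
Σ over the event: 2·1/32 + 3·1/16 + 4·3/32 + 5·1/8 + 6·1/8 + 7·1/8 = 23/8.
E[K | K < 8] = (23/8) / (9/16) = 46/9.

46/9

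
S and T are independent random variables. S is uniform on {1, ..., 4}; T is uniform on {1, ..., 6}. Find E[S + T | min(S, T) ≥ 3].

Outcomes with min(S, T) ≥ 3: (3,3), (3,4), (3,5), (3,6), (4,3), (4,4), (4,5), (4,6), each with probability 1/24.
E[S + T | min(S, T) ≥ 3] = (6 + 7 + 8 + 9 + 7 + 8 + 9 + 10) / 8 = 8.

8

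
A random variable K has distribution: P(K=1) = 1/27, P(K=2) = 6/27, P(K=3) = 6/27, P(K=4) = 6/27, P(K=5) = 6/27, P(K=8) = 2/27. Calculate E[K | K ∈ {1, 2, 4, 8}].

53/15

P(K ∈ {1, 2, 4, 8}) = 5/9.
Σ over the event: 1·1/27 + 2·2/9 + 4·2/9 + 8·2/27 = 53/27.
E[K | K ∈ {1, 2, 4, 8}] = (53/27) / (5/9) = 53/15.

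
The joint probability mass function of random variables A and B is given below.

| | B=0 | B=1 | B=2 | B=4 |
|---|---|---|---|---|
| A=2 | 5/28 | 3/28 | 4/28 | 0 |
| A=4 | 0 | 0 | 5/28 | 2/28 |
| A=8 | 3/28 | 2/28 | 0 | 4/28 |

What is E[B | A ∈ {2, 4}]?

P(A ∈ {2, 4}) = 19/28.
Summing B·P(A=x,B=y) over the conditioning event gives 29/28.
E[B | A ∈ {2, 4}] = (29/28) / (19/28) = 29/19.

29/19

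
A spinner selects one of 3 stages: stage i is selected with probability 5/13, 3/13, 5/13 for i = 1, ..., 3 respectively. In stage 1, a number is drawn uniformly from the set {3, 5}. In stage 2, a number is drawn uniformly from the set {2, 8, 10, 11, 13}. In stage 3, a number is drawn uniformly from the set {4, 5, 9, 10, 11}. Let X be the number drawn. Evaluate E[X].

E[X | stage 1] = (3+5)/2 = 4.
E[X | stage 2] = (2+8+10+11+13)/5 = 44/5.
E[X | stage 3] = (4+5+9+10+11)/5 = 39/5.
E[X] = (5/13)·(4) + (3/13)·(44/5) + (5/13)·(39/5) = 427/65.

427/65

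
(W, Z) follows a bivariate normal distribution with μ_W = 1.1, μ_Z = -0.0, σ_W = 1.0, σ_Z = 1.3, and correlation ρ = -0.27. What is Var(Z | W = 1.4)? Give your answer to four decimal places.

For a bivariate normal, Var(Z | W=x) = σ_Z²(1 − ρ²).
Var(Z | W=1.4) = (1.3)²·(1 − (-0.27)²) = 1.69·0.9271 = 1.5668.

1.5668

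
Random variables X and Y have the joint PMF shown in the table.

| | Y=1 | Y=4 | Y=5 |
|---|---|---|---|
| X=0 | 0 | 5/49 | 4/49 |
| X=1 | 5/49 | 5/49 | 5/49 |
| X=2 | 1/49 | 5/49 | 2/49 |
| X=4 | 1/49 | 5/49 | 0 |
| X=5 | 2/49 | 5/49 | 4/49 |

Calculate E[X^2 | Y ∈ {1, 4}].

P(Y ∈ {1, 4}) = 34/49.
Summing X^2·P(X=x,Y=y) over the conditioning event gives 305/49.
E[X^2 | Y ∈ {1, 4}] = (305/49) / (34/49) = 305/34.

305/34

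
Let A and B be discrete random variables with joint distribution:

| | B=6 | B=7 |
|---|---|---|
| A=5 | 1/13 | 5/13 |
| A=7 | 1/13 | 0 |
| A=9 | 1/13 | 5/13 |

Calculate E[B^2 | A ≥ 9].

281/6

P(A ≥ 9) = 6/13.
Σ B^2·P over the event = 36·(1/13) + 49·(5/13) = 281/13.
E[B^2 | A ≥ 9] = (281/13) / (6/13) = 281/6.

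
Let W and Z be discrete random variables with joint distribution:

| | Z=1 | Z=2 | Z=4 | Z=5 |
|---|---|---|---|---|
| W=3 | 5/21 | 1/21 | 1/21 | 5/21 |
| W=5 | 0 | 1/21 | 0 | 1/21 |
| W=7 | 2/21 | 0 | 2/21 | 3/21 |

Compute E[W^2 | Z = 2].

17

P(Z = 2) = 2/21.
Summing W^2·P(W=x,Z=y) over the conditioning event gives 34/21.
E[W^2 | Z = 2] = (34/21) / (2/21) = 17.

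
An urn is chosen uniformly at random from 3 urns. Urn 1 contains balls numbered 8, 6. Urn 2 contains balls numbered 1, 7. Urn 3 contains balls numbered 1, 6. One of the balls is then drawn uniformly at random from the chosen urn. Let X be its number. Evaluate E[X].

E[X | urn 1] = (8+6)/2 = 7.
E[X | urn 2] = (1+7)/2 = 4.
E[X | urn 3] = (1+6)/2 = 7/2.
E[X] = (1/3)·(7) + (1/3)·(4) + (1/3)·(7/2) = 29/6.

29/6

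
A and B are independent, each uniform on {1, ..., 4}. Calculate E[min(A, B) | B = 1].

P(B = 1) = 1/4.
Summing min(A,B)·P(x,y) over outcomes with B = 1 gives 1/4.
E[min(A, B) | B = 1] = (1/4) / (1/4) = 1.

1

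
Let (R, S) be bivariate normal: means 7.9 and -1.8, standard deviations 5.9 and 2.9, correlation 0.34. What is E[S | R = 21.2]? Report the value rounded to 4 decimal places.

0.4227

E[S | R=x] = μ_S + ρ(σ_S/σ_R)(x − μ_R) for jointly normal variables.
E[S | R=21.2] = -1.8 + (0.34)·(2.9/5.9)·(21.2 − (7.9)) = -1.8 + (0.16712)·(13.3) = 0.4227.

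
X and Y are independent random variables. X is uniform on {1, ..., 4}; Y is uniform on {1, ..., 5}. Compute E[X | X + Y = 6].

Outcomes with X + Y = 6: (1,5), (2,4), (3,3), (4,2), each with probability 1/20.
E[X | X + Y = 6] = (1 + 2 + 3 + 4) / 4 = 5/2.

5/2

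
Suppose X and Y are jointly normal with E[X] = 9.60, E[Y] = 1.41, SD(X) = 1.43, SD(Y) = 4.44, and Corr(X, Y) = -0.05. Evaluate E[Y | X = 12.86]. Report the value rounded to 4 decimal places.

0.9039

For a bivariate normal, E[Y | X=x] = μ_Y + ρ·(σ_Y/σ_X)·(x − μ_X).
E[Y | X=12.86] = 1.41 + (-0.05)·(4.44/1.43)·(12.86 − (9.60)) = 1.41 + (-0.15524)·(3.26) = 0.9039.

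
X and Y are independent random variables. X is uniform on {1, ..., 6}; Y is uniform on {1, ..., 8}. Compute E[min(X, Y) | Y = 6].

Outcomes with Y = 6: (1,6), (2,6), (3,6), (4,6), (5,6), (6,6), each with probability 1/48.
E[min(X, Y) | Y = 6] = (1 + 2 + 3 + 4 + 5 + 6) / 6 = 7/2.

7/2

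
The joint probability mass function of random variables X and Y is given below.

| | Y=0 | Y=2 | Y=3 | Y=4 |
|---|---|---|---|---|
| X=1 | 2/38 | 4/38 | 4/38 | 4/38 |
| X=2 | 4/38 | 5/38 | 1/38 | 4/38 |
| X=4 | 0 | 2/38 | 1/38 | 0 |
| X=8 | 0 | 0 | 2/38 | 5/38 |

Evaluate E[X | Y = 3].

P(Y = 3) = 4/19.
Σ X·P over the event = 1·(4/38) + 2·(1/38) + 4·(1/38) + 8·(2/38) = 13/19.
E[X | Y = 3] = (13/19) / (4/19) = 13/4.

13/4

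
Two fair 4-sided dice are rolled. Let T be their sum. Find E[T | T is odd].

P(T is odd) = 1/2.
Σ over the event: 3·1/8 + 5·1/4 + 7·1/8 = 5/2.
E[T | T is odd] = (5/2) / (1/2) = 5.

5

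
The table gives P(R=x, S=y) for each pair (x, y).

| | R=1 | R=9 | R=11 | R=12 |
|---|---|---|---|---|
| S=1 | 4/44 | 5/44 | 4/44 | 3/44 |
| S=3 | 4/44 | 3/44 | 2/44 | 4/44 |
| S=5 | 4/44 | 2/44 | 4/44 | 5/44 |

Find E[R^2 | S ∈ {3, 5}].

2435/28

P(S ∈ {3, 5}) = 7/11.
Σ R^2·P over the event = 1·(4/44) + 1·(4/44) + 81·(3/44) + 81·(2/44) + 121·(2/44) + 121·(4/44) + 144·(4/44) + 144·(5/44) = 2435/44.
E[R^2 | S ∈ {3, 5}] = (2435/44) / (7/11) = 2435/28.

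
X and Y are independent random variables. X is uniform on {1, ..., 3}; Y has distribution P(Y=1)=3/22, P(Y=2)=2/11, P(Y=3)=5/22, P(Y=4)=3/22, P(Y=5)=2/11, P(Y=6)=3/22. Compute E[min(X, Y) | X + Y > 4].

P(X + Y > 4) = 2/3.
Summing min(X,Y)·P(x,y) over outcomes with X + Y > 4 gives 31/22.
E[min(X, Y) | X + Y > 4] = (31/22) / (2/3) = 93/44.

93/44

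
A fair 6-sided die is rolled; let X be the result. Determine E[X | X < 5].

5/2

Given X < 5, X is equally likely to be any of {1, 2, 3, 4}.
E[X | X < 5] = (1 + 2 + 3 + 4) / 4 = 5/2.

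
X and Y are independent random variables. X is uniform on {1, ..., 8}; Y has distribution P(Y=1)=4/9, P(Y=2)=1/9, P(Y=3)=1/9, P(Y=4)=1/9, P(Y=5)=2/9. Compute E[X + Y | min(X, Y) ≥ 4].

32/3

P(min(X, Y) ≥ 4) = 5/24.
Summing (X+Y)·P(x,y) over outcomes with min(X, Y) ≥ 4 gives 20/9.
E[X + Y | min(X, Y) ≥ 4] = (20/9) / (5/24) = 32/3.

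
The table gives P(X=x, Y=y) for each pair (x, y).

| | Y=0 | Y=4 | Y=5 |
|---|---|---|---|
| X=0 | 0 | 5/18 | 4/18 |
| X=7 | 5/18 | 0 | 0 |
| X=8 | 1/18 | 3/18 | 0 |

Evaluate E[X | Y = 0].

P(Y = 0) = 1/3.
Σ X·P over the event = 7·(5/18) + 8·(1/18) = 43/18.
E[X | Y = 0] = (43/18) / (1/3) = 43/6.

43/6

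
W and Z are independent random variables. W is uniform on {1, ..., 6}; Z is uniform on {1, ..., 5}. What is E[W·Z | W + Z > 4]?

25/2

P(W + Z > 4) = 4/5.
Summing WZ·P(x,y) over outcomes with W + Z > 4 gives 10.
E[W·Z | W + Z > 4] = (10) / (4/5) = 25/2.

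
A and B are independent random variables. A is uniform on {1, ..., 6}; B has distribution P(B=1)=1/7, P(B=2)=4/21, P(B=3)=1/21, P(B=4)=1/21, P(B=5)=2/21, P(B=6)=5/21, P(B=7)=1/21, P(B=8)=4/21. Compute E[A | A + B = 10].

47/13

P(A + B = 10) = 13/126.
Summing A·P(x,y) over outcomes with A + B = 10 gives 47/126.
E[A | A + B = 10] = (47/126) / (13/126) = 47/13.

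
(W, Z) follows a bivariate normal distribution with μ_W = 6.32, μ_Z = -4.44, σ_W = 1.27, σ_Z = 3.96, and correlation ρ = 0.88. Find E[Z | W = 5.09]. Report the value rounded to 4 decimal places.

For a bivariate normal, E[Z | W=x] = μ_Z + ρ·(σ_Z/σ_W)·(x − μ_W).
E[Z | W=5.09] = -4.44 + (0.88)·(3.96/1.27)·(5.09 − (6.32)) = -4.44 + (2.7439)·(-1.23) = -7.8150.

-7.8150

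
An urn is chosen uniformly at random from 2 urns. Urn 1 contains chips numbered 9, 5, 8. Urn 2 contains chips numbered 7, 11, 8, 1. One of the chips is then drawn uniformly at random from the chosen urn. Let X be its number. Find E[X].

169/24

E[X | urn 1] = (9+5+8)/3 = 22/3.
E[X | urn 2] = (7+11+8+1)/4 = 27/4.
E[X] = (1/2)·(22/3) + (1/2)·(27/4) = 169/24.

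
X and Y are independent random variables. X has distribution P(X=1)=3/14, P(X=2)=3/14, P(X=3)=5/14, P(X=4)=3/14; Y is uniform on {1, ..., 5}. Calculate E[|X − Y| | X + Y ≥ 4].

P(X + Y ≥ 4) = 61/70.
Summing |X−Y|·P(x,y) over outcomes with X + Y ≥ 4 gives 48/35.
E[|X − Y| | X + Y ≥ 4] = (48/35) / (61/70) = 96/61.

96/61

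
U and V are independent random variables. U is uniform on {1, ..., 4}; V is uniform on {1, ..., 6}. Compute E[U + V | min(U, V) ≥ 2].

7

P(min(U, V) ≥ 2) = 5/8.
Summing (U+V)·P(x,y) over outcomes with min(U, V) ≥ 2 gives 35/8.
E[U + V | min(U, V) ≥ 2] = (35/8) / (5/8) = 7.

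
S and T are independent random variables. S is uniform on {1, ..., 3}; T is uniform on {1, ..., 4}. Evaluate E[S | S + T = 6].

5/2

Outcomes with S + T = 6: (2,4), (3,3), each with probability 1/12.
E[S | S + T = 6] = (2 + 3) / 2 = 5/2.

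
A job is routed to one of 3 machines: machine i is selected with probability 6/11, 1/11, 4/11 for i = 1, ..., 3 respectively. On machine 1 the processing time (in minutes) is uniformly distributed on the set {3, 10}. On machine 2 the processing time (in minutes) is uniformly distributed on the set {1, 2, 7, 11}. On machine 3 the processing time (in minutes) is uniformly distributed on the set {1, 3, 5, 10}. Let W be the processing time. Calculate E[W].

23/4

E[W | machine 1] = (3+10)/2 = 13/2.
E[W | machine 2] = (1+2+7+11)/4 = 21/4.
E[W | machine 3] = (1+3+5+10)/4 = 19/4.
By the law of total expectation,
E[W] = (6/11)·(13/2) + (1/11)·(21/4) + (4/11)·(19/4) = 23/4.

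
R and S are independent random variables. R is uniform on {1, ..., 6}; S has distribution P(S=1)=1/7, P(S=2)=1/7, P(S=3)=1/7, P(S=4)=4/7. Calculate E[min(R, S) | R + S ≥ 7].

37/11

P(R + S ≥ 7) = 11/21.
Summing min(R,S)·P(x,y) over outcomes with R + S ≥ 7 gives 37/21.
E[min(R, S) | R + S ≥ 7] = (37/21) / (11/21) = 37/11.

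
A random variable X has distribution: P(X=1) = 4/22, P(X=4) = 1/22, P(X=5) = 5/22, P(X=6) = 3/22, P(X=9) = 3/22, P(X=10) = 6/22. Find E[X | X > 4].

P(X > 4) = 17/22.
Σ over the event: 5·5/22 + 6·3/22 + 9·3/22 + 10·3/11 = 65/11.
E[X | X > 4] = (65/11) / (17/22) = 130/17.

130/17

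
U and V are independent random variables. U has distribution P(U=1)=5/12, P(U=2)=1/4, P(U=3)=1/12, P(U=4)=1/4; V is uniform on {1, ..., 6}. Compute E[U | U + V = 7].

13/6

P(U + V = 7) = 1/6.
Summing U·P(x,y) over outcomes with U + V = 7 gives 13/36.
E[U | U + V = 7] = (13/36) / (1/6) = 13/6.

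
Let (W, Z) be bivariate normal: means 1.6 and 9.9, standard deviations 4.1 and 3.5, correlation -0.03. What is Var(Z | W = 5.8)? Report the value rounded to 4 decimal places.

For a bivariate normal, Var(Z | W=x) = σ_Z²(1 − ρ²).
Var(Z | W=5.8) = (3.5)²·(1 − (-0.03)²) = 12.25·0.9991 = 12.2390.

12.2390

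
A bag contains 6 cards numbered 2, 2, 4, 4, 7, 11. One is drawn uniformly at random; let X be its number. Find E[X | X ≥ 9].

11

P(X ≥ 9) = 1/6.
Σ over the event: 11·1/6 = 11/6.
E[X | X ≥ 9] = (11/6) / (1/6) = 11.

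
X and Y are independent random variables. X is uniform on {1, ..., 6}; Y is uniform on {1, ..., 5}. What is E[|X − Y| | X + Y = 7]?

13/5

Outcomes with X + Y = 7: (2,5), (3,4), (4,3), (5,2), (6,1), each with probability 1/30.
E[|X − Y| | X + Y = 7] = (3 + 1 + 1 + 3 + 5) / 5 = 13/5.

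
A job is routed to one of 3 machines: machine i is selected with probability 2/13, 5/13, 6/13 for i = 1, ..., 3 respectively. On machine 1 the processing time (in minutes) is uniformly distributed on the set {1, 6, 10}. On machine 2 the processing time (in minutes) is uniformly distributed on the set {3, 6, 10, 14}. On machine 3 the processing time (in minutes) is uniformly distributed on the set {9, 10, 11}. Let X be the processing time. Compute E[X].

1351/156

E[X | machine 1] = (1+6+10)/3 = 17/3.
E[X | machine 2] = (3+6+10+14)/4 = 33/4.
E[X | machine 3] = (9+10+11)/3 = 10.
By the law of total expectation,
E[X] = (2/13)·(17/3) + (5/13)·(33/4) + (6/13)·(10) = 1351/156.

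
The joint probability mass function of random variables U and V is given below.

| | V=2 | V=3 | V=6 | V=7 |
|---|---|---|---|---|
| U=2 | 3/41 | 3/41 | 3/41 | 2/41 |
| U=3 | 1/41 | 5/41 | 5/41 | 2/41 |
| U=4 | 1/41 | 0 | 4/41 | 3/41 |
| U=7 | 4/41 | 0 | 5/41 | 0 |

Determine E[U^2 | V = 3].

P(V = 3) = 8/41.
Σ U^2·P over the event = 4·(3/41) + 9·(5/41) = 57/41.
E[U^2 | V = 3] = (57/41) / (8/41) = 57/8.

57/8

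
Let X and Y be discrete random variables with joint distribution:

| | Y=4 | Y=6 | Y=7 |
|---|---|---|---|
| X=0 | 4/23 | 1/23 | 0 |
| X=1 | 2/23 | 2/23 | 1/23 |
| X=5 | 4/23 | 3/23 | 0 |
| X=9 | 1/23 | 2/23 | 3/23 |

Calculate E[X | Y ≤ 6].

66/19

P(Y ≤ 6) = 19/23.
Σ X·P over the event = 0·(4/23) + 0·(1/23) + 1·(2/23) + 1·(2/23) + 5·(4/23) + 5·(3/23) + 9·(1/23) + 9·(2/23) = 66/23.
E[X | Y ≤ 6] = (66/23) / (19/23) = 66/19.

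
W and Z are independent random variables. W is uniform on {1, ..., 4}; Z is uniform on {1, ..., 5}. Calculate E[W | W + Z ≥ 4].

P(W + Z ≥ 4) = 17/20.
Summing W·P(x,y) over outcomes with W + Z ≥ 4 gives 23/10.
E[W | W + Z ≥ 4] = (23/10) / (17/20) = 46/17.

46/17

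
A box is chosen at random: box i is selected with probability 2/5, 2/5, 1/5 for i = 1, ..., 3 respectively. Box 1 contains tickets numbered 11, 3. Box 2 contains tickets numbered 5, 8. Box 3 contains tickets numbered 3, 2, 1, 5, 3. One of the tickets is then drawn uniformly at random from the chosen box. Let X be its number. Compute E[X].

149/25

E[X | box 1] = (11+3)/2 = 7.
E[X | box 2] = (5+8)/2 = 13/2.
E[X | box 3] = (3+2+1+5+3)/5 = 14/5.
By the law of total expectation,
E[X] = (2/5)·(7) + (2/5)·(13/2) + (1/5)·(14/5) = 149/25.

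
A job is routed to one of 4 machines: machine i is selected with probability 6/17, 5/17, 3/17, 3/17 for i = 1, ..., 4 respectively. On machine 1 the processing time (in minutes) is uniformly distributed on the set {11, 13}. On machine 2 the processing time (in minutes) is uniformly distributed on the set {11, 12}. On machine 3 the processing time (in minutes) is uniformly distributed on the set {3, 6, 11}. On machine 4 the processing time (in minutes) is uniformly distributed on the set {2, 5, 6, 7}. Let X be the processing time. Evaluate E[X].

329/34

E[X | machine 1] = (11+13)/2 = 12.
E[X | machine 2] = (11+12)/2 = 23/2.
E[X | machine 3] = (3+6+11)/3 = 20/3.
E[X | machine 4] = (2+5+6+7)/4 = 5.
By the law of total expectation,
E[X] = (6/17)·(12) + (5/17)·(23/2) + (3/17)·(20/3) + (3/17)·(5) = 329/34.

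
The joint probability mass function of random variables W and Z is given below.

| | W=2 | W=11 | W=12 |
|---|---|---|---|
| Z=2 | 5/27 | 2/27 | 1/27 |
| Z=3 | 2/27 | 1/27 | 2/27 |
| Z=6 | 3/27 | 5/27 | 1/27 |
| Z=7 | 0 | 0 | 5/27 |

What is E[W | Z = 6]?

73/9

P(Z = 6) = 1/3.
Σ W·P over the event = 2·(3/27) + 11·(5/27) + 12·(1/27) = 73/27.
E[W | Z = 6] = (73/27) / (1/3) = 73/9.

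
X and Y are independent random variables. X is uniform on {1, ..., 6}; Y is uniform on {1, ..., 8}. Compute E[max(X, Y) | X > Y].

14/3

P(X > Y) = 5/16.
Summing max(X,Y)·P(x,y) over outcomes with X > Y gives 35/24.
E[max(X, Y) | X > Y] = (35/24) / (5/16) = 14/3.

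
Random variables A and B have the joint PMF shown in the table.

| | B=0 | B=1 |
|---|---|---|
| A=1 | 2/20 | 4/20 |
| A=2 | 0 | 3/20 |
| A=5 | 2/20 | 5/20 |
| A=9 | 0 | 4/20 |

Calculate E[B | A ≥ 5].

9/11

P(A ≥ 5) = 11/20.
Summing B·P(A=x,B=y) over the conditioning event gives 9/20.
E[B | A ≥ 5] = (9/20) / (11/20) = 9/11.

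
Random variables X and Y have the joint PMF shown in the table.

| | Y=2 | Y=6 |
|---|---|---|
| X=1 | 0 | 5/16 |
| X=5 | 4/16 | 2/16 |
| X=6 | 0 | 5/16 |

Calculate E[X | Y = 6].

15/4

P(Y = 6) = 3/4.
Σ X·P over the event = 1·(5/16) + 5·(2/16) + 6·(5/16) = 45/16.
E[X | Y = 6] = (45/16) / (3/4) = 15/4.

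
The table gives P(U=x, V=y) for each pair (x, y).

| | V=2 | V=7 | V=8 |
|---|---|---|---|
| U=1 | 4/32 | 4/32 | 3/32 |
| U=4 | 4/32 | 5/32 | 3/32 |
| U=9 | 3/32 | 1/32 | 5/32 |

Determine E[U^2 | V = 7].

33/2

P(V = 7) = 5/16.
Summing U^2·P(U=x,V=y) over the conditioning event gives 165/32.
E[U^2 | V = 7] = (165/32) / (5/16) = 33/2.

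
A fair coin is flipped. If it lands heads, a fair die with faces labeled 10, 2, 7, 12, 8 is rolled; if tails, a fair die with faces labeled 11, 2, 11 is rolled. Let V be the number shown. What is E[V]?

E[V | heads] = (10+2+7+12+8)/5 = 39/5.
E[V | tails] = (11+2+11)/3 = 8.
E[V] = (1/2)·(39/5) + (1/2)·(8) = 79/10.

79/10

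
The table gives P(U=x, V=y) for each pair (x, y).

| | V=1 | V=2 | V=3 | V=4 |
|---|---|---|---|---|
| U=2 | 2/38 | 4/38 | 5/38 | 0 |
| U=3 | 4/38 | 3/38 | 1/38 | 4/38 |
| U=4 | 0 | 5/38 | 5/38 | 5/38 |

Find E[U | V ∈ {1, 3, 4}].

P(V ∈ {1, 3, 4}) = 13/19.
Σ U·P over the event = 2·(2/38) + 2·(5/38) + 3·(4/38) + 3·(1/38) + 3·(4/38) + 4·(5/38) + 4·(5/38) = 81/38.
E[U | V ∈ {1, 3, 4}] = (81/38) / (13/19) = 81/26.

81/26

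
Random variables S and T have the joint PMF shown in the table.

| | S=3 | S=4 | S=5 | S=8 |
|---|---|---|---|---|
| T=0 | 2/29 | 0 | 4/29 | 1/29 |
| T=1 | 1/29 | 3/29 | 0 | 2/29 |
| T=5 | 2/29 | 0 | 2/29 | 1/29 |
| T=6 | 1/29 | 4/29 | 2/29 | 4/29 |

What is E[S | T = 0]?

P(T = 0) = 7/29.
Σ S·P over the event = 3·(2/29) + 5·(4/29) + 8·(1/29) = 34/29.
E[S | T = 0] = (34/29) / (7/29) = 34/7.

34/7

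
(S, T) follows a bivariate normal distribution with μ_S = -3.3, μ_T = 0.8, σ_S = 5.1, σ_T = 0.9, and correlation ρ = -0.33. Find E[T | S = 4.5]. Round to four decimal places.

0.3458

For a bivariate normal, E[T | S=x] = μ_T + ρ·(σ_T/σ_S)·(x − μ_S).
E[T | S=4.5] = 0.8 + (-0.33)·(0.9/5.1)·(4.5 − (-3.3)) = 0.8 + (-0.058235)·(7.8) = 0.3458.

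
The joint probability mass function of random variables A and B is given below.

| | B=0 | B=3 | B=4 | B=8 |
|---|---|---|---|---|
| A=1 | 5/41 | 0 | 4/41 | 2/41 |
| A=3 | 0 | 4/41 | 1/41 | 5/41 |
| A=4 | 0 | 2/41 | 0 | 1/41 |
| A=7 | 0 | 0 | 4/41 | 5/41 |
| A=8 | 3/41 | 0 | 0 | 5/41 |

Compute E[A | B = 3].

P(B = 3) = 6/41.
Σ A·P over the event = 3·(4/41) + 4·(2/41) = 20/41.
E[A | B = 3] = (20/41) / (6/41) = 10/3.

10/3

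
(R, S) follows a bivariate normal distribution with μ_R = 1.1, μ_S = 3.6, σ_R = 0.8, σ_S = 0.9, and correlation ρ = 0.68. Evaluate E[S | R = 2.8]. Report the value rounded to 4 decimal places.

4.9005

E[S | R=x] = μ_S + ρ(σ_S/σ_R)(x − μ_R) for jointly normal variables.
E[S | R=2.8] = 3.6 + (0.68)·(0.9/0.8)·(2.8 − (1.1)) = 3.6 + (0.765)·(1.7) = 4.9005.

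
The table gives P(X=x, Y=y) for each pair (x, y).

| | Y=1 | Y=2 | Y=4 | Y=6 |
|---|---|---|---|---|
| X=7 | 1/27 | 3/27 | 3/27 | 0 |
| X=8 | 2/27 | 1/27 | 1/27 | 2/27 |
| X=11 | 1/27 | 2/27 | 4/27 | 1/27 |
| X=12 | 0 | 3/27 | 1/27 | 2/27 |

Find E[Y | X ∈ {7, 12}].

P(X ∈ {7, 12}) = 13/27.
Σ Y·P over the event = 1·(1/27) + 2·(3/27) + 4·(3/27) + 2·(3/27) + 4·(1/27) + 6·(2/27) = 41/27.
E[Y | X ∈ {7, 12}] = (41/27) / (13/27) = 41/13.

41/13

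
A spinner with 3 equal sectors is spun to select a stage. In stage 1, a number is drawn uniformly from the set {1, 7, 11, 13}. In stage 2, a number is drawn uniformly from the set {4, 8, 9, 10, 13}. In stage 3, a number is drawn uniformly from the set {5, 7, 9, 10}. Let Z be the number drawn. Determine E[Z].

491/60

E[Z | stage 1] = (1+7+11+13)/4 = 8.
E[Z | stage 2] = (4+8+9+10+13)/5 = 44/5.
E[Z | stage 3] = (5+7+9+10)/4 = 31/4.
By the law of total expectation,
E[Z] = (1/3)·(8) + (1/3)·(44/5) + (1/3)·(31/4) = 491/60.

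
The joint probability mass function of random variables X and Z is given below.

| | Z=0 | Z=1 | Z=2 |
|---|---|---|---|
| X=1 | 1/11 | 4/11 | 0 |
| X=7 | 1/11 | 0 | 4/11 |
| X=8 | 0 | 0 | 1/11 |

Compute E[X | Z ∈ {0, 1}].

2

P(Z ∈ {0, 1}) = 6/11.
Σ X·P over the event = 1·(1/11) + 1·(4/11) + 7·(1/11) = 12/11.
E[X | Z ∈ {0, 1}] = (12/11) / (6/11) = 2.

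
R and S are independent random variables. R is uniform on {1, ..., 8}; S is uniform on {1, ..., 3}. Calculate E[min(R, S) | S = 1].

1

Outcomes with S = 1: (1,1), (2,1), (3,1), (4,1), (5,1), (6,1), (7,1), (8,1), each with probability 1/24.
E[min(R, S) | S = 1] = (1 + 1 + 1 + 1 + 1 + 1 + 1 + 1) / 8 = 1.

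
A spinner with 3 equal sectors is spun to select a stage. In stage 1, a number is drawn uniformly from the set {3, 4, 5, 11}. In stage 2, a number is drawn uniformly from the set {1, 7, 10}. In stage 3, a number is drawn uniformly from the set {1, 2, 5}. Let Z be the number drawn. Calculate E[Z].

173/36

E[Z | stage 1] = (3+4+5+11)/4 = 23/4.
E[Z | stage 2] = (1+7+10)/3 = 6.
E[Z | stage 3] = (1+2+5)/3 = 8/3.
By the law of total expectation,
E[Z] = (1/3)·(23/4) + (1/3)·(6) + (1/3)·(8/3) = 173/36.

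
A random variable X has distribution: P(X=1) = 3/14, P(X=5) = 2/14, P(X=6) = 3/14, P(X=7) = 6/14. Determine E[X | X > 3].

70/11

P(X > 3) = 11/14.
Σ over the event: 5·1/7 + 6·3/14 + 7·3/7 = 5.
E[X | X > 3] = (5) / (11/14) = 70/11.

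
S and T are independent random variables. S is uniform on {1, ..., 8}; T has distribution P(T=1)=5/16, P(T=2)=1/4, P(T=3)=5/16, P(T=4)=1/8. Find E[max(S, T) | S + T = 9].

27/4

P(S + T = 9) = 1/8.
Summing max(S,T)·P(x,y) over outcomes with S + T = 9 gives 27/32.
E[max(S, T) | S + T = 9] = (27/32) / (1/8) = 27/4.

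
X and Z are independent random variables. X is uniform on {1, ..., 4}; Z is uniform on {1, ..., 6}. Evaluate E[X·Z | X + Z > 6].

Outcomes with X + Z > 6: (1,6), (2,5), (2,6), (3,4), (3,5), (3,6), (4,3), (4,4), (4,5), (4,6), each with probability 1/24.
E[X·Z | X + Z > 6] = (6 + 10 + 12 + 12 + 15 + 18 + 12 + 16 + 20 + 24) / 10 = 29/2.

29/2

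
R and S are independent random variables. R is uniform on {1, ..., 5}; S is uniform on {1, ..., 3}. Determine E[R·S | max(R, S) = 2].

Outcomes with max(R, S) = 2: (1,2), (2,1), (2,2), each with probability 1/15.
E[R·S | max(R, S) = 2] = (2 + 2 + 4) / 3 = 8/3.

8/3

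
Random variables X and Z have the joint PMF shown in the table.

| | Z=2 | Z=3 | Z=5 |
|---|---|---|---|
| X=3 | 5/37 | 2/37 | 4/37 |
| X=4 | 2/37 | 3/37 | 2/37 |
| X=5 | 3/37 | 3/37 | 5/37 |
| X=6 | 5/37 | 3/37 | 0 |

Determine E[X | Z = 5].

P(Z = 5) = 11/37.
Σ X·P over the event = 3·(4/37) + 4·(2/37) + 5·(5/37) = 45/37.
E[X | Z = 5] = (45/37) / (11/37) = 45/11.

45/11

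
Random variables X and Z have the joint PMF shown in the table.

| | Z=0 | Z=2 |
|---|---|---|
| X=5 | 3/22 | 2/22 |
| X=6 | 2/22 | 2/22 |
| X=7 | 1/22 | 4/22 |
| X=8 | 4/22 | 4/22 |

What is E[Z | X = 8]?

1

P(X = 8) = 4/11.
Σ Z·P over the event = 0·(4/22) + 2·(4/22) = 4/11.
E[Z | X = 8] = (4/11) / (4/11) = 1.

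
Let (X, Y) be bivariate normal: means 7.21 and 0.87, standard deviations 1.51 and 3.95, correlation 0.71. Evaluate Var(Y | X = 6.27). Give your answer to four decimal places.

7.7373

For a bivariate normal, Var(Y | X=x) = σ_Y²(1 − ρ²).
Var(Y | X=6.27) = (3.95)²·(1 − (0.71)²) = 15.6025·0.4959 = 7.7373.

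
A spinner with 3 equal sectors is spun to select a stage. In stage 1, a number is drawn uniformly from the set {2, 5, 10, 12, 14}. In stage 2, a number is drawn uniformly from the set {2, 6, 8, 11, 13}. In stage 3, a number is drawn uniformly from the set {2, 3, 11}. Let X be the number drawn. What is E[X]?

329/45

E[X | stage 1] = (2+5+10+12+14)/5 = 43/5.
E[X | stage 2] = (2+6+8+11+13)/5 = 8.
E[X | stage 3] = (2+3+11)/3 = 16/3.
E[X] = (1/3)·(43/5) + (1/3)·(8) + (1/3)·(16/3) = 329/45.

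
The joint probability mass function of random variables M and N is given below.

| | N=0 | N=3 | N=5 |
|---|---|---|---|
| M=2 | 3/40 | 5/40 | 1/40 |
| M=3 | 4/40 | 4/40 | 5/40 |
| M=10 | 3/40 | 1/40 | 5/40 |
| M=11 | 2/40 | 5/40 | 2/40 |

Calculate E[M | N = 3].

29/5

P(N = 3) = 3/8.
Σ M·P over the event = 2·(5/40) + 3·(4/40) + 10·(1/40) + 11·(5/40) = 87/40.
E[M | N = 3] = (87/40) / (3/8) = 29/5.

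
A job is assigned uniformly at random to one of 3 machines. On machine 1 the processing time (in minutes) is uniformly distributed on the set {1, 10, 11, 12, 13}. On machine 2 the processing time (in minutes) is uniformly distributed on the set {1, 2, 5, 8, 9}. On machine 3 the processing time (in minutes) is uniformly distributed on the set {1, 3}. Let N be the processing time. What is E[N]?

82/15

E[N | machine 1] = (1+10+11+12+13)/5 = 47/5.
E[N | machine 2] = (1+2+5+8+9)/5 = 5.
E[N | machine 3] = (1+3)/2 = 2.
E[N] = (1/3)·(47/5) + (1/3)·(5) + (1/3)·(2) = 82/15.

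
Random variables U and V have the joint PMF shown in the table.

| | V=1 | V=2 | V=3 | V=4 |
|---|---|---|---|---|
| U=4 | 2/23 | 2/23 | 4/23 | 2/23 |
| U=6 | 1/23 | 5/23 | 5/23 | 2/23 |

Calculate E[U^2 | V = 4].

26

P(V = 4) = 4/23.
Σ U^2·P over the event = 16·(2/23) + 36·(2/23) = 104/23.
E[U^2 | V = 4] = (104/23) / (4/23) = 26.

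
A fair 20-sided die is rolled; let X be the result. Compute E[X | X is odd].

Given X is odd, X is equally likely to be any of {1, 3, 5, 7, 9, 11, 13, 15, 17, 19}.
E[X | X is odd] = (1 + 3 + 5 + 7 + 9 + 11 + 13 + 15 + 17 + 19) / 10 = 10.

10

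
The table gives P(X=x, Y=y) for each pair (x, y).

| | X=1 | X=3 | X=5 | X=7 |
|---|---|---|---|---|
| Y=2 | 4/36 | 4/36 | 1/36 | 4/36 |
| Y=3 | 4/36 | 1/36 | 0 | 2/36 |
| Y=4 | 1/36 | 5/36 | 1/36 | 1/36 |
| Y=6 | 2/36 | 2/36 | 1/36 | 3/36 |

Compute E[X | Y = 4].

P(Y = 4) = 2/9.
Σ X·P over the event = 1·(1/36) + 3·(5/36) + 5·(1/36) + 7·(1/36) = 7/9.
E[X | Y = 4] = (7/9) / (2/9) = 7/2.

7/2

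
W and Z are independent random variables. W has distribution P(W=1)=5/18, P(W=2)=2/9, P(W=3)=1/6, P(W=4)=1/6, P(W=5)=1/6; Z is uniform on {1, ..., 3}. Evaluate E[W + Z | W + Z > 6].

22/3

P(W + Z > 6) = 1/6.
Summing (W+Z)·P(x,y) over outcomes with W + Z > 6 gives 11/9.
E[W + Z | W + Z > 6] = (11/9) / (1/6) = 22/3.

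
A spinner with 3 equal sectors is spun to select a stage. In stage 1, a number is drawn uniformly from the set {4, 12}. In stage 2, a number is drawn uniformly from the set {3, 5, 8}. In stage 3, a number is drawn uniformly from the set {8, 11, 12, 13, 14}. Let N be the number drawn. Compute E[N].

E[N | stage 1] = (4+12)/2 = 8.
E[N | stage 2] = (3+5+8)/3 = 16/3.
E[N | stage 3] = (8+11+12+13+14)/5 = 58/5.
By the law of total expectation,
E[N] = (1/3)·(8) + (1/3)·(16/3) + (1/3)·(58/5) = 374/45.

374/45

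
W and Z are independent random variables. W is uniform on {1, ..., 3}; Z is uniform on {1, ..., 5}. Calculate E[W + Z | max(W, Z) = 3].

24/5

Outcomes with max(W, Z) = 3: (1,3), (2,3), (3,1), (3,2), (3,3), each with probability 1/15.
E[W + Z | max(W, Z) = 3] = (4 + 5 + 4 + 5 + 6) / 5 = 24/5.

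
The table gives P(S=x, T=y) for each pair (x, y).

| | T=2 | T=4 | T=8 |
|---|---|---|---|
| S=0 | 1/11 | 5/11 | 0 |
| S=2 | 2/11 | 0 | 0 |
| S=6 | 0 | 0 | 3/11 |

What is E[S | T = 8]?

P(T = 8) = 3/11.
Σ S·P over the event = 6·(3/11) = 18/11.
E[S | T = 8] = (18/11) / (3/11) = 6.

6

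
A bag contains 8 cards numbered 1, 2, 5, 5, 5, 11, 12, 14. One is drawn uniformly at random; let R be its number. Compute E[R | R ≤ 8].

18/5

P(R ≤ 8) = 5/8.
Σ over the event: 1·1/8 + 2·1/8 + 5·3/8 = 9/4.
E[R | R ≤ 8] = (9/4) / (5/8) = 18/5.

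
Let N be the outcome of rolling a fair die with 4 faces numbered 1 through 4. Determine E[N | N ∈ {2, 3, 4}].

P(N ∈ {2, 3, 4}) = 3/4.
Σ over the event: 2·1/4 + 3·1/4 + 4·1/4 = 9/4.
E[N | N ∈ {2, 3, 4}] = (9/4) / (3/4) = 3.

3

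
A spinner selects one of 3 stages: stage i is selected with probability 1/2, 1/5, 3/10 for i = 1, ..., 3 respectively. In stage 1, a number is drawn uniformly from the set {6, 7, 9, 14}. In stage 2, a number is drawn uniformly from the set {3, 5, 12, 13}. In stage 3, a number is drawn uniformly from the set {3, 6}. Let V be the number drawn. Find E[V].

15/2

E[V | stage 1] = (6+7+9+14)/4 = 9.
E[V | stage 2] = (3+5+12+13)/4 = 33/4.
E[V | stage 3] = (3+6)/2 = 9/2.
E[V] = (1/2)·(9) + (1/5)·(33/4) + (3/10)·(9/2) = 15/2.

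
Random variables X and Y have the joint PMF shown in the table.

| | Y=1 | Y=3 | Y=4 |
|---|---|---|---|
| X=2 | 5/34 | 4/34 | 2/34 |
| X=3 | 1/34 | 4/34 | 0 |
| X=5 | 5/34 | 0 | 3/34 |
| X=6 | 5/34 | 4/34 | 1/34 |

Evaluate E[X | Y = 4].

25/6

P(Y = 4) = 3/17.
Σ X·P over the event = 2·(2/34) + 5·(3/34) + 6·(1/34) = 25/34.
E[X | Y = 4] = (25/34) / (3/17) = 25/6.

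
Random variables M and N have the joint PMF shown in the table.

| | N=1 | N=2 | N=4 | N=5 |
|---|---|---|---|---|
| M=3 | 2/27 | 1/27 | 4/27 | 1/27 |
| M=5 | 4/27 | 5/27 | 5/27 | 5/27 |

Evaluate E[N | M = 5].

59/19

P(M = 5) = 19/27.
Σ N·P over the event = 1·(4/27) + 2·(5/27) + 4·(5/27) + 5·(5/27) = 59/27.
E[N | M = 5] = (59/27) / (19/27) = 59/19.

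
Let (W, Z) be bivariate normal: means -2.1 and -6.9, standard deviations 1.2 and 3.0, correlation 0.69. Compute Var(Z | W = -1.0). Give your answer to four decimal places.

The conditional variance in a bivariate normal is σ_Z²(1 − ρ²), independent of x.
Var(Z | W=-1.0) = (3.0)²·(1 − (0.69)²) = 9·0.5239 = 4.7151.

4.7151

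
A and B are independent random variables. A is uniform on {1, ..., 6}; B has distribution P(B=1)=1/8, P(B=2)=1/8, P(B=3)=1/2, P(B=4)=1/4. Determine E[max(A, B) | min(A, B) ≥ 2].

30/7

P(min(A, B) ≥ 2) = 35/48.
Summing max(A,B)·P(x,y) over outcomes with min(A, B) ≥ 2 gives 25/8.
E[max(A, B) | min(A, B) ≥ 2] = (25/8) / (35/48) = 30/7.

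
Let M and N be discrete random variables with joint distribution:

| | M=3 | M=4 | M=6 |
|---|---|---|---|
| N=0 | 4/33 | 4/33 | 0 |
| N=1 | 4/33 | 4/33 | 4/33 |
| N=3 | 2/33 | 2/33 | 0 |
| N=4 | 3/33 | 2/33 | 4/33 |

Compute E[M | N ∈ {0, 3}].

7/2

P(N ∈ {0, 3}) = 4/11.
Σ M·P over the event = 3·(4/33) + 3·(2/33) + 4·(4/33) + 4·(2/33) = 14/11.
E[M | N ∈ {0, 3}] = (14/11) / (4/11) = 7/2.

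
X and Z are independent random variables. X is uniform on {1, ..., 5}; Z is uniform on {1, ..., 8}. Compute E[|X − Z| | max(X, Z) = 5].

20/9

Outcomes with max(X, Z) = 5: (1,5), (2,5), (3,5), (4,5), (5,1), (5,2), (5,3), (5,4), (5,5), each with probability 1/40.
E[|X − Z| | max(X, Z) = 5] = (4 + 3 + 2 + 1 + 4 + 3 + 2 + 1 + 0) / 9 = 20/9.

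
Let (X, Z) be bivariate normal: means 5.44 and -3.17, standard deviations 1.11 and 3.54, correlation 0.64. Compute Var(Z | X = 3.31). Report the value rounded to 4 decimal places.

7.3987

The conditional variance in a bivariate normal is σ_Z²(1 − ρ²), independent of x.
Var(Z | X=3.31) = (3.54)²·(1 − (0.64)²) = 12.5316·0.5904 = 7.3987.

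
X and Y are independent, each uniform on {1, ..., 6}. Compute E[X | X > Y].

14/3

P(X > Y) = 5/12.
Summing X·P(x,y) over outcomes with X > Y gives 35/18.
E[X | X > Y] = (35/18) / (5/12) = 14/3.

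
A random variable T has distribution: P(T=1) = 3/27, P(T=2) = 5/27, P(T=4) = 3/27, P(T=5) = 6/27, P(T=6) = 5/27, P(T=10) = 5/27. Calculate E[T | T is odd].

11/3

P(T is odd) = 1/3.
Σ over the event: 1·1/9 + 5·2/9 = 11/9.
E[T | T is odd] = (11/9) / (1/3) = 11/3.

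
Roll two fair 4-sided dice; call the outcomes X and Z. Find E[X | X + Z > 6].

Outcomes with X + Z > 6: (3,4), (4,3), (4,4), each with probability 1/16.
E[X | X + Z > 6] = (3 + 4 + 4) / 3 = 11/3.

11/3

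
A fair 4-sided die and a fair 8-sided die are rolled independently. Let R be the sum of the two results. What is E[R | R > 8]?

10

P(R > 8) = 5/16.
Σ over the event: 9·1/8 + 10·3/32 + 11·1/16 + 12·1/32 = 25/8.
E[R | R > 8] = (25/8) / (5/16) = 10.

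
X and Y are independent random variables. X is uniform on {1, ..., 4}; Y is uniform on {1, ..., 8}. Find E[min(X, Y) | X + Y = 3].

P(X + Y = 3) = 1/16.
Summing min(X,Y)·P(x,y) over outcomes with X + Y = 3 gives 1/16.
E[min(X, Y) | X + Y = 3] = (1/16) / (1/16) = 1.

1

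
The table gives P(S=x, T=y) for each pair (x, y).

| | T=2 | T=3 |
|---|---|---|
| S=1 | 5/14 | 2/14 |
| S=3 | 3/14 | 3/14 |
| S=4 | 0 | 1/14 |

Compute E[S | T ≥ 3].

P(T ≥ 3) = 3/7.
Σ S·P over the event = 1·(2/14) + 3·(3/14) + 4·(1/14) = 15/14.
E[S | T ≥ 3] = (15/14) / (3/7) = 5/2.

5/2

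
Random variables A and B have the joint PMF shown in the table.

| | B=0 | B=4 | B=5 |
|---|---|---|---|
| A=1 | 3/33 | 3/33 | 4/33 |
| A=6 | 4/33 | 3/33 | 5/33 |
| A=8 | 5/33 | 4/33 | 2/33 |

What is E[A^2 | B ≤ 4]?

P(B ≤ 4) = 2/3.
Σ A^2·P over the event = 1·(3/33) + 1·(3/33) + 36·(4/33) + 36·(3/33) + 64·(5/33) + 64·(4/33) = 278/11.
E[A^2 | B ≤ 4] = (278/11) / (2/3) = 417/11.

417/11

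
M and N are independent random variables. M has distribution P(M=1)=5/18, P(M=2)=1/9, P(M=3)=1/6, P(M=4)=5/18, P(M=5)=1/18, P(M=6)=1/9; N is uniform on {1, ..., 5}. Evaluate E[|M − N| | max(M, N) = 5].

47/20

P(max(M, N) = 5) = 2/9.
Summing |M−N|·P(x,y) over outcomes with max(M, N) = 5 gives 47/90.
E[|M − N| | max(M, N) = 5] = (47/90) / (2/9) = 47/20.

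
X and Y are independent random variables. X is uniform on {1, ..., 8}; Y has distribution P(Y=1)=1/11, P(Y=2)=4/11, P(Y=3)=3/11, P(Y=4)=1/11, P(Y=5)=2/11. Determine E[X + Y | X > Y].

P(X > Y) = 7/11.
Summing (X+Y)·P(x,y) over outcomes with X > Y gives 471/88.
E[X + Y | X > Y] = (471/88) / (7/11) = 471/56.

471/56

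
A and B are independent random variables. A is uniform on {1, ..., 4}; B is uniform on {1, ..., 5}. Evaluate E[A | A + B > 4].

20/7

P(A + B > 4) = 7/10.
Summing A·P(x,y) over outcomes with A + B > 4 gives 2.
E[A | A + B > 4] = (2) / (7/10) = 20/7.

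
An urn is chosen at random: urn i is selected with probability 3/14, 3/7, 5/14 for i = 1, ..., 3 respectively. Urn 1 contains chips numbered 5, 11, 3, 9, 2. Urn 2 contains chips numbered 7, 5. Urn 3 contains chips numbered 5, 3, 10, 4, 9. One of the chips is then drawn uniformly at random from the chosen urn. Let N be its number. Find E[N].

E[N | urn 1] = (5+11+3+9+2)/5 = 6.
E[N | urn 2] = (7+5)/2 = 6.
E[N | urn 3] = (5+3+10+4+9)/5 = 31/5.
E[N] = (3/14)·(6) + (3/7)·(6) + (5/14)·(31/5) = 85/14.

85/14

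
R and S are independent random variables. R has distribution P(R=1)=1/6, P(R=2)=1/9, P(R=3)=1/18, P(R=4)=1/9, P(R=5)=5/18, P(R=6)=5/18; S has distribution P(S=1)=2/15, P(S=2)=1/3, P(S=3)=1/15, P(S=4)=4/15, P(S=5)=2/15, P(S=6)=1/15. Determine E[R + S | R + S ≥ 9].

P(R + S ≥ 9) = 41/135.
Summing (R+S)·P(x,y) over outcomes with R + S ≥ 9 gives 163/54.
E[R + S | R + S ≥ 9] = (163/54) / (41/135) = 815/82.

815/82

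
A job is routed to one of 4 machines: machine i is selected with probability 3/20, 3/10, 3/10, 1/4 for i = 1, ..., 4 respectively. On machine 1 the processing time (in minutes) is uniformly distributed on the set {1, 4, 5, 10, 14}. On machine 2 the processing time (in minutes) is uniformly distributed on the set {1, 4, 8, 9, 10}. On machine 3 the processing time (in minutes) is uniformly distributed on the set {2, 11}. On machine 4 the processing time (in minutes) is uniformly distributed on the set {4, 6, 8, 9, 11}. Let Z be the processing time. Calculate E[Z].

679/100

E[Z | machine 1] = (1+4+5+10+14)/5 = 34/5.
E[Z | machine 2] = (1+4+8+9+10)/5 = 32/5.
E[Z | machine 3] = (2+11)/2 = 13/2.
E[Z | machine 4] = (4+6+8+9+11)/5 = 38/5.
E[Z] = (3/20)·(34/5) + (3/10)·(32/5) + (3/10)·(13/2) + (1/4)·(38/5) = 679/100.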